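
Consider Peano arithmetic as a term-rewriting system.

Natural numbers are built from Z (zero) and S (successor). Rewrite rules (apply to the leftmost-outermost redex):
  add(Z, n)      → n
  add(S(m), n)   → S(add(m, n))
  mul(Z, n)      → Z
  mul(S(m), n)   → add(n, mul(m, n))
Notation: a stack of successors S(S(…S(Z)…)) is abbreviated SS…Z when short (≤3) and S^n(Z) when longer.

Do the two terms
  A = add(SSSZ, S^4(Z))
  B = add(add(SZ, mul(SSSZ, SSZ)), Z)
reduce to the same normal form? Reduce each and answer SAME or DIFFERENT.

Term A:
  start: add(SSSZ, S^4(Z))
  step 1: S(add(SSZ, S^4(Z)))
  step 2: S(S(add(SZ, S^4(Z))))
  step 3: S(S(S(add(Z, S^4(Z)))))
  step 4: S^7(Z)

Term B:
  start: add(add(SZ, mul(SSSZ, SSZ)), Z)
  step 1: add(S(add(Z, mul(SSSZ, SSZ))), Z)
  step 2: S(add(add(Z, mul(SSSZ, SSZ)), Z))
  step 3: S(add(mul(SSSZ, SSZ), Z))
  step 4: S(add(add(SSZ, mul(SSZ, SSZ)), Z))
  step 5: S(add(S(add(SZ, mul(SSZ, SSZ))), Z))
  step 6: S(S(add(add(SZ, mul(SSZ, SSZ)), Z)))
  step 7: S(S(add(S(add(Z, mul(SSZ, SSZ))), Z)))
  step 8: S(S(S(add(add(Z, mul(SSZ, SSZ)), Z))))
  step 9: S(S(S(add(mul(SSZ, SSZ), Z))))
  step 10: S(S(S(add(add(SSZ, mul(SZ, SSZ)), Z))))
  step 11: S(S(S(add(S(add(SZ, mul(SZ, SSZ))), Z))))
  step 12: S(S(S(S(add(add(SZ, mul(SZ, SSZ)), Z)))))
  step 13: S(S(S(S(add(S(add(Z, mul(SZ, SSZ))), Z)))))
  step 14: S(S(S(S(S(add(add(Z, mul(SZ, SSZ)), Z))))))
  step 15: S(S(S(S(S(add(mul(SZ, SSZ), Z))))))
  step 16: S(S(S(S(S(add(add(SSZ, mul(Z, SSZ)), Z))))))
  step 17: S(S(S(S(S(add(S(add(SZ, mul(Z, SSZ))), Z))))))
  step 18: S(S(S(S(S(S(add(add(SZ, mul(Z, SSZ)), Z)))))))
  step 19: S(S(S(S(S(S(add(S(add(Z, mul(Z, SSZ))), Z)))))))
  step 20: S(S(S(S(S(S(S(add(add(Z, mul(Z, SSZ)), Z))))))))
  step 21: S(S(S(S(S(S(S(add(mul(Z, SSZ), Z))))))))
  step 22: S(S(S(S(S(S(S(add(Z, Z))))))))
  step 23: S^7(Z)

Answer: SAME — A ⇓ S^7(Z), B ⇓ S^7(Z)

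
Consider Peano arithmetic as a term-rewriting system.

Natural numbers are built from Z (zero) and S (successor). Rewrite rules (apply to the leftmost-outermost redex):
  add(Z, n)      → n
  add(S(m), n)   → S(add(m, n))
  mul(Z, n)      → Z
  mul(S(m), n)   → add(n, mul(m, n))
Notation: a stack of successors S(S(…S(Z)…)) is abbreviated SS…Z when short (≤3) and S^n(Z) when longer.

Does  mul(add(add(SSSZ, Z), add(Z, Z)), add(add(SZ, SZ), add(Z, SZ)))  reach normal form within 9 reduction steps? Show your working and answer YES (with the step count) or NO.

Answer: NO — after 9 steps the term is S(S(add(add(Z, add(Z, SZ)), mul(add(add(SSZ, Z), add(Z, Z)), add(add(SZ, SZ), add(Z, SZ)))))), not yet normal

Reduction:
  start: mul(add(add(SSSZ, Z), add(Z, Z)), add(add(SZ, SZ), add(Z, SZ)))
  →1  mul(add(S(add(SSZ, Z)), add(Z, Z)), add(add(SZ, SZ), add(Z, SZ)))
  →2  mul(S(add(add(SSZ, Z), add(Z, Z))), add(add(SZ, SZ), add(Z, SZ)))
  →3  add(add(add(SZ, SZ), add(Z, SZ)), mul(add(add(SSZ, Z), add(Z, Z)), add(add(SZ, SZ), add(Z, SZ))))
  →4  add(add(S(add(Z, SZ)), add(Z, SZ)), mul(add(add(SSZ, Z), add(Z, Z)), add(add(SZ, SZ), add(Z, SZ))))
  →5  add(S(add(add(Z, SZ), add(Z, SZ))), mul(add(add(SSZ, Z), add(Z, Z)), add(add(SZ, SZ), add(Z, SZ))))
  →6  S(add(add(add(Z, SZ), add(Z, SZ)), mul(add(add(SSZ, Z), add(Z, Z)), add(add(SZ, SZ), add(Z, SZ)))))
  →7  S(add(add(SZ, add(Z, SZ)), mul(add(add(SSZ, Z), add(Z, Z)), add(add(SZ, SZ), add(Z, SZ)))))
  →8  S(add(S(add(Z, add(Z, SZ))), mul(add(add(SSZ, Z), add(Z, Z)), add(add(SZ, SZ), add(Z, SZ)))))
  →9  S(S(add(add(Z, add(Z, SZ)), mul(add(add(SSZ, Z), add(Z, Z)), add(add(SZ, SZ), add(Z, SZ))))))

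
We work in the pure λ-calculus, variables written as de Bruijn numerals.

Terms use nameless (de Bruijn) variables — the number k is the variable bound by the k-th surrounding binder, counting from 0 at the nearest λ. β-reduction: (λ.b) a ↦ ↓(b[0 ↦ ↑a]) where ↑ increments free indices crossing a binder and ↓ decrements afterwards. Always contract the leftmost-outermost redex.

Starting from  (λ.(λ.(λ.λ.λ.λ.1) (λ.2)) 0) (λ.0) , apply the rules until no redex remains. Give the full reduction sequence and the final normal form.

  start: (λ.(λ.(λ.λ.λ.λ.1) (λ.2)) 0) (λ.0)
  step 1: (λ.(λ.λ.λ.λ.1) (λ.λ.0)) (λ.0)
  step 2: (λ.λ.λ.λ.1) (λ.λ.0)
  step 3: λ.λ.λ.1

Answer: normal form = λ.λ.λ.1  (in 3 steps)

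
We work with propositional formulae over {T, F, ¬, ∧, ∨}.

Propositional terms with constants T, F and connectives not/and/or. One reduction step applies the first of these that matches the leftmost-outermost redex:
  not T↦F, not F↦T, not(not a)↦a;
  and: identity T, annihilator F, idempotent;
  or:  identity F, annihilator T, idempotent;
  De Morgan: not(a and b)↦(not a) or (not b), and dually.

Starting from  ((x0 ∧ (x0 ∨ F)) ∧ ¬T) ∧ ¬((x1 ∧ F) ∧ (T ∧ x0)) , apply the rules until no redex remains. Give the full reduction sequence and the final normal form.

  start: ((x0 ∧ (x0 ∨ F)) ∧ ¬T) ∧ ¬((x1 ∧ F) ∧ (T ∧ x0))
  step 1: ((x0 ∧ x0) ∧ ¬T) ∧ ¬((x1 ∧ F) ∧ (T ∧ x0))
  step 2: (x0 ∧ ¬T) ∧ ¬((x1 ∧ F) ∧ (T ∧ x0))
  step 3: (x0 ∧ F) ∧ ¬((x1 ∧ F) ∧ (T ∧ x0))
  step 4: F ∧ ¬((x1 ∧ F) ∧ (T ∧ x0))
  step 5: F

Answer: normal form = F  (in 5 steps)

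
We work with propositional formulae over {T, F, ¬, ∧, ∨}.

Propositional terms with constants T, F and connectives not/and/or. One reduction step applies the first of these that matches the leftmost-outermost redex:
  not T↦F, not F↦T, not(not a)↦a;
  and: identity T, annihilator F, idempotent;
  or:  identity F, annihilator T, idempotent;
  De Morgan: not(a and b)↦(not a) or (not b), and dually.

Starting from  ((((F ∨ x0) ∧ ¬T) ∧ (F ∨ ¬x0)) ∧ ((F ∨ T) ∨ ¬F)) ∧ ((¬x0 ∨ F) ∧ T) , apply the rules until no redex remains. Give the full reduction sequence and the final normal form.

Answer: normal form = F  (in 6 steps)

Reduction:
  start: ((((F ∨ x0) ∧ ¬T) ∧ (F ∨ ¬x0)) ∧ ((F ∨ T) ∨ ¬F)) ∧ ((¬x0 ∨ F) ∧ T)
  [1] (((x0 ∧ ¬T) ∧ (F ∨ ¬x0)) ∧ ((F ∨ T) ∨ ¬F)) ∧ ((¬x0 ∨ F) ∧ T)
  [2] (((x0 ∧ F) ∧ (F ∨ ¬x0)) ∧ ((F ∨ T) ∨ ¬F)) ∧ ((¬x0 ∨ F) ∧ T)
  [3] ((F ∧ (F ∨ ¬x0)) ∧ ((F ∨ T) ∨ ¬F)) ∧ ((¬x0 ∨ F) ∧ T)
  [4] (F ∧ ((F ∨ T) ∨ ¬F)) ∧ ((¬x0 ∨ F) ∧ T)
  [5] F ∧ ((¬x0 ∨ F) ∧ T)
  [6] F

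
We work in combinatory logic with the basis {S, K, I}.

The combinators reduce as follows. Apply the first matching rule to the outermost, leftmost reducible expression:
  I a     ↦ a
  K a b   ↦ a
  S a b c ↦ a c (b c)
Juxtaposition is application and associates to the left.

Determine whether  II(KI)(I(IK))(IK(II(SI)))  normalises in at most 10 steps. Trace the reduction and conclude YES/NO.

  start: II(KI)(I(IK))(IK(II(SI)))
  →1  I(KI)(I(IK))(IK(II(SI)))
  →2  KI(I(IK))(IK(II(SI)))
  →3  I(IK(II(SI)))
  →4  IK(II(SI))
  →5  K(II(SI))
  →6  K(I(SI))
  →7  K(SI)

Answer: YES — reaches normal form K(SI) in 7 ≤ 10 steps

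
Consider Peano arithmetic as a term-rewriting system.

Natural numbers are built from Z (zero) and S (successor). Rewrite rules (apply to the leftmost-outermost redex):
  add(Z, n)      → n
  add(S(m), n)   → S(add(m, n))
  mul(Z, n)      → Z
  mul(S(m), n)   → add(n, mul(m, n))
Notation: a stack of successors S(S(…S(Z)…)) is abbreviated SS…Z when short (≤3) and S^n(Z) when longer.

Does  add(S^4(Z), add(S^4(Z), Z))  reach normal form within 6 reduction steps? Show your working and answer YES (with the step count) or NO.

Answer: NO — after 6 steps the term is S(S(S(S(S(add(SSSZ, Z)))))), not yet normal

Working:
  start: add(S^4(Z), add(S^4(Z), Z))
  →1  S(add(SSSZ, add(S^4(Z), Z)))
  →2  S(S(add(SSZ, add(S^4(Z), Z))))
  →3  S(S(S(add(SZ, add(S^4(Z), Z)))))
  →4  S(S(S(S(add(Z, add(S^4(Z), Z))))))
  →5  S(S(S(S(add(S^4(Z), Z)))))
  →6  S(S(S(S(S(add(SSSZ, Z))))))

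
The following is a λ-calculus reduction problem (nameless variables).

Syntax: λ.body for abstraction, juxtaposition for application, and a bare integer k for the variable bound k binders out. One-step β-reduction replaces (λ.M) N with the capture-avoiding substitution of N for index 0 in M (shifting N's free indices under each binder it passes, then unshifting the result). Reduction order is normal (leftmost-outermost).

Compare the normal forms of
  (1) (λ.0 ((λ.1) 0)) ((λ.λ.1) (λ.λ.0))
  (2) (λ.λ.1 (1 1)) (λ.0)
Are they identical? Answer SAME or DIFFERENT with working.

Answer: SAME — A ⇓ λ.λ.0, B ⇓ λ.λ.0

Derivation:
Term A:
  start: (λ.0 ((λ.1) 0)) ((λ.λ.1) (λ.λ.0))
  step 1: (λ.λ.1) (λ.λ.0) ((λ.(λ.λ.1) (λ.λ.0)) ((λ.λ.1) (λ.λ.0)))
  step 2: (λ.λ.λ.0) ((λ.(λ.λ.1) (λ.λ.0)) ((λ.λ.1) (λ.λ.0)))
  step 3: λ.λ.0

Term B:
  start: (λ.λ.1 (1 1)) (λ.0)
  step 1: λ.(λ.0) ((λ.0) (λ.0))
  step 2: λ.(λ.0) (λ.0)
  step 3: λ.λ.0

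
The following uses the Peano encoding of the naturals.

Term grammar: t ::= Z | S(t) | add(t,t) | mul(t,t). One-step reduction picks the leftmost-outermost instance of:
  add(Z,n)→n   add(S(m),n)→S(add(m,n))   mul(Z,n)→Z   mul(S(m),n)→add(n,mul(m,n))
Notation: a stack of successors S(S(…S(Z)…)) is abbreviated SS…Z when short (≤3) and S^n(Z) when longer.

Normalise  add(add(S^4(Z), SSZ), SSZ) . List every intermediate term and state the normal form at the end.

Answer: normal form = S^8(Z)  (in 12 steps)

Derivation:
  start: add(add(S^4(Z), SSZ), SSZ)
  [1] add(S(add(SSSZ, SSZ)), SSZ)
  [2] S(add(add(SSSZ, SSZ), SSZ))
  [3] S(add(S(add(SSZ, SSZ)), SSZ))
  [4] S(S(add(add(SSZ, SSZ), SSZ)))
  [5] S(S(add(S(add(SZ, SSZ)), SSZ)))
  [6] S(S(S(add(add(SZ, SSZ), SSZ))))
  [7] S(S(S(add(S(add(Z, SSZ)), SSZ))))
  [8] S(S(S(S(add(add(Z, SSZ), SSZ)))))
  [9] S(S(S(S(add(SSZ, SSZ)))))
  [10] S(S(S(S(S(add(SZ, SSZ))))))
  [11] S(S(S(S(S(S(add(Z, SSZ)))))))
  [12] S^8(Z)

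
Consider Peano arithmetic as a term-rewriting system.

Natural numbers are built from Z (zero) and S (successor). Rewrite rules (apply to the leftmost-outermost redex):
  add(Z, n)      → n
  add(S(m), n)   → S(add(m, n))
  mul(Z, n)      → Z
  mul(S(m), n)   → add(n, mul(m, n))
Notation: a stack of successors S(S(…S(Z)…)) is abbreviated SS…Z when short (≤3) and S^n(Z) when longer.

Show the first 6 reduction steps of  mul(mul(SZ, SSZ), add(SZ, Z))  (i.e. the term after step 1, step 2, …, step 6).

Answer: after 6 steps: S(add(Z, mul(add(SZ, mul(Z, SSZ)), add(SZ, Z))))

Reduction:
  start: mul(mul(SZ, SSZ), add(SZ, Z))
  [1] mul(add(SSZ, mul(Z, SSZ)), add(SZ, Z))
  [2] mul(S(add(SZ, mul(Z, SSZ))), add(SZ, Z))
  [3] add(add(SZ, Z), mul(add(SZ, mul(Z, SSZ)), add(SZ, Z)))
  [4] add(S(add(Z, Z)), mul(add(SZ, mul(Z, SSZ)), add(SZ, Z)))
  [5] S(add(add(Z, Z), mul(add(SZ, mul(Z, SSZ)), add(SZ, Z))))
  [6] S(add(Z, mul(add(SZ, mul(Z, SSZ)), add(SZ, Z))))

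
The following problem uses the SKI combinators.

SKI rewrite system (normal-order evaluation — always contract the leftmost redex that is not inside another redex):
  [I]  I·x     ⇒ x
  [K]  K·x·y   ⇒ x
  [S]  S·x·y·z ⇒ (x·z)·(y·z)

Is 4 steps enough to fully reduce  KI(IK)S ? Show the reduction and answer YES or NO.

  start: KI(IK)S
  [1] IS
  [2] S

Answer: YES — reaches normal form S in 2 ≤ 4 steps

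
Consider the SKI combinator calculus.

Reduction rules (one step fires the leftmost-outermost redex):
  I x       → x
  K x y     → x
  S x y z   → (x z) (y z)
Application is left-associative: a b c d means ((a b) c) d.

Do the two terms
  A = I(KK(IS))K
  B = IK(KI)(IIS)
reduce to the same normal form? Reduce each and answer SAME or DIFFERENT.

Term A:
  start: I(KK(IS))K
  step 1: KK(IS)K
  step 2: KK

Term B:
  start: IK(KI)(IIS)
  step 1: K(KI)(IIS)
  step 2: KI

Answer: DIFFERENT — A ⇓ KK, B ⇓ KI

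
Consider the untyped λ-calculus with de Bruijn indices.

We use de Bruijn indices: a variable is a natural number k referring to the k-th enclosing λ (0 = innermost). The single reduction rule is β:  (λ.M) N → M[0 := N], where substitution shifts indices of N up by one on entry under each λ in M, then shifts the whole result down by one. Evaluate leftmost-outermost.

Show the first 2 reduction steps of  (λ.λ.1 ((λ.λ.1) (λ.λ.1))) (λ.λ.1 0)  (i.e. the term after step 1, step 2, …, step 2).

  start: (λ.λ.1 ((λ.λ.1) (λ.λ.1))) (λ.λ.1 0)
  [1] λ.(λ.λ.1 0) ((λ.λ.1) (λ.λ.1))
  [2] λ.λ.(λ.λ.1) (λ.λ.1) 0

Answer: after 2 steps: λ.λ.(λ.λ.1) (λ.λ.1) 0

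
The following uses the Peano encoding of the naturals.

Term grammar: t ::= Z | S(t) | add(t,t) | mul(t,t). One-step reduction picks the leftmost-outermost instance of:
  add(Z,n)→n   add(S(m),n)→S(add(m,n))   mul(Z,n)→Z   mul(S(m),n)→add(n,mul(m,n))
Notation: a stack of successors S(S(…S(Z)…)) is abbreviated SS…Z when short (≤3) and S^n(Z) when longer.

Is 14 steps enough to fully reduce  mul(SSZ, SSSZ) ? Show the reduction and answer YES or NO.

Answer: YES — reaches normal form S^6(Z) in 11 ≤ 14 steps

Derivation:
  start: mul(SSZ, SSSZ)
  →1  add(SSSZ, mul(SZ, SSSZ))
  →2  S(add(SSZ, mul(SZ, SSSZ)))
  →3  S(S(add(SZ, mul(SZ, SSSZ))))
  →4  S(S(S(add(Z, mul(SZ, SSSZ)))))
  →5  S(S(S(mul(SZ, SSSZ))))
  →6  S(S(S(add(SSSZ, mul(Z, SSSZ)))))
  →7  S(S(S(S(add(SSZ, mul(Z, SSSZ))))))
  →8  S(S(S(S(S(add(SZ, mul(Z, SSSZ)))))))
  →9  S(S(S(S(S(S(add(Z, mul(Z, SSSZ))))))))
  →10  S(S(S(S(S(S(mul(Z, SSSZ)))))))
  →11  S^6(Z)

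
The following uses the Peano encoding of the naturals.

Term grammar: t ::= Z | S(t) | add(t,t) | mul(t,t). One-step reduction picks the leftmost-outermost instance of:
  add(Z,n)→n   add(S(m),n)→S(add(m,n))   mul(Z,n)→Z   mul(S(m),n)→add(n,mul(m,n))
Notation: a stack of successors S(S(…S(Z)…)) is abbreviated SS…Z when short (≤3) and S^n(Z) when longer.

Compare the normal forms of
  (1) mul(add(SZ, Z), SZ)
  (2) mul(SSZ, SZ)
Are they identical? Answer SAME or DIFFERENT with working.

Term A:
  start: mul(add(SZ, Z), SZ)
  step 1: mul(S(add(Z, Z)), SZ)
  step 2: add(SZ, mul(add(Z, Z), SZ))
  step 3: S(add(Z, mul(add(Z, Z), SZ)))
  step 4: S(mul(add(Z, Z), SZ))
  step 5: S(mul(Z, SZ))
  step 6: SZ

Term B:
  start: mul(SSZ, SZ)
  step 1: add(SZ, mul(SZ, SZ))
  step 2: S(add(Z, mul(SZ, SZ)))
  step 3: S(mul(SZ, SZ))
  step 4: S(add(SZ, mul(Z, SZ)))
  step 5: S(S(add(Z, mul(Z, SZ))))
  step 6: S(S(mul(Z, SZ)))
  step 7: SSZ

Answer: DIFFERENT — A ⇓ SZ, B ⇓ SSZ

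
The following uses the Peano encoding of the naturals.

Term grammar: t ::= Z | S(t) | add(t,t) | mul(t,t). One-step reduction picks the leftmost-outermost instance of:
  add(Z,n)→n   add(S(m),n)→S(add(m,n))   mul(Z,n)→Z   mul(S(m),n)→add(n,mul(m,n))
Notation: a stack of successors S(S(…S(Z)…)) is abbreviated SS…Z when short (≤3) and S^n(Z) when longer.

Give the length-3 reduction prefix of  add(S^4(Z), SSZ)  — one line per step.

  start: add(S^4(Z), SSZ)
  step 1: S(add(SSSZ, SSZ))
  step 2: S(S(add(SSZ, SSZ)))
  step 3: S(S(S(add(SZ, SSZ))))

Answer: after 3 steps: S(S(S(add(SZ, SSZ))))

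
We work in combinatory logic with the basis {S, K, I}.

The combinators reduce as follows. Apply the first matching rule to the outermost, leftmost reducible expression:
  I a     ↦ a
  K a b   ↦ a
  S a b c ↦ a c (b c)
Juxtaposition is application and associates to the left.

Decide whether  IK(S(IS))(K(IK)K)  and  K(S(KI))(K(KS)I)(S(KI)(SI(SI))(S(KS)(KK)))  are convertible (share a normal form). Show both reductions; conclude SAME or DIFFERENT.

Term A:
  start: IK(S(IS))(K(IK)K)
  →1  K(S(IS))(K(IK)K)
  →2  S(IS)
  →3  SS

Term B:
  start: K(S(KI))(K(KS)I)(S(KI)(SI(SI))(S(KS)(KK)))
  →1  S(KI)(S(KI)(SI(SI))(S(KS)(KK)))
  →2  S(KI)(KI(S(KS)(KK))(SI(SI)(S(KS)(KK))))
  →3  S(KI)(I(SI(SI)(S(KS)(KK))))
  →4  S(KI)(SI(SI)(S(KS)(KK)))
  →5  S(KI)(I(S(KS)(KK))(SI(S(KS)(KK))))
  →6  S(KI)(S(KS)(KK)(SI(S(KS)(KK))))
  →7  S(KI)(KS(SI(S(KS)(KK)))(KK(SI(S(KS)(KK)))))
  →8  S(KI)(S(KK(SI(S(KS)(KK)))))
  →9  S(KI)(SK)

Answer: DIFFERENT — A ⇓ SS, B ⇓ S(KI)(SK)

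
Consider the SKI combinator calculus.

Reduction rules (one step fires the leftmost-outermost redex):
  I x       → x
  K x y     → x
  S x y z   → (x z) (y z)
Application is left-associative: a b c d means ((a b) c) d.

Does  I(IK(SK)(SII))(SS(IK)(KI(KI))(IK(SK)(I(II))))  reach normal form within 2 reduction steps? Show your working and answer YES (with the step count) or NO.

Answer: NO — after 2 steps the term is K(SK)(SII)(SS(IK)(KI(KI))(IK(SK)(I(II)))), not yet normal

Derivation:
  start: I(IK(SK)(SII))(SS(IK)(KI(KI))(IK(SK)(I(II))))
  step 1: IK(SK)(SII)(SS(IK)(KI(KI))(IK(SK)(I(II))))
  step 2: K(SK)(SII)(SS(IK)(KI(KI))(IK(SK)(I(II))))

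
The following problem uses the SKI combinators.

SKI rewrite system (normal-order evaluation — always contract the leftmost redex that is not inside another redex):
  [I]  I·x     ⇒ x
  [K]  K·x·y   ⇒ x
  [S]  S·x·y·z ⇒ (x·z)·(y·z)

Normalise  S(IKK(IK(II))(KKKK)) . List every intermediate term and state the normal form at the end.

Answer: normal form = S(K(KK))  (in 3 steps)

Reduction:
  start: S(IKK(IK(II))(KKKK))
  [1] S(KK(IK(II))(KKKK))
  [2] S(K(KKKK))
  [3] S(K(KK))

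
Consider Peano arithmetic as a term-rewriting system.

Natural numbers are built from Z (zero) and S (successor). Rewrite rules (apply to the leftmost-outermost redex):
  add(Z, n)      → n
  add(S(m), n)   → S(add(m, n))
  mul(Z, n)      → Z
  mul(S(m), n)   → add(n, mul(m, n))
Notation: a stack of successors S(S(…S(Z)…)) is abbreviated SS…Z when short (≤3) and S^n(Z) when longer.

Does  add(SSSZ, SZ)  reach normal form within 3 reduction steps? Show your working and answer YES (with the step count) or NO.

Answer: NO — after 3 steps the term is S(S(S(add(Z, SZ)))), not yet normal

Working:
  start: add(SSSZ, SZ)
  step 1: S(add(SSZ, SZ))
  step 2: S(S(add(SZ, SZ)))
  step 3: S(S(S(add(Z, SZ))))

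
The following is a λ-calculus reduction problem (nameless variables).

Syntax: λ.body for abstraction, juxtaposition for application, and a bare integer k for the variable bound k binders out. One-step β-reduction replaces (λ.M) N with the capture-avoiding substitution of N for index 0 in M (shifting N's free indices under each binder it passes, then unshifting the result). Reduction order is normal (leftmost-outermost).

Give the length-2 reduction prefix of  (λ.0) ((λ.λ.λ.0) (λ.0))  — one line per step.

Answer: after 2 steps: λ.λ.0

Reduction:
  start: (λ.0) ((λ.λ.λ.0) (λ.0))
  [1] (λ.λ.λ.0) (λ.0)
  [2] λ.λ.0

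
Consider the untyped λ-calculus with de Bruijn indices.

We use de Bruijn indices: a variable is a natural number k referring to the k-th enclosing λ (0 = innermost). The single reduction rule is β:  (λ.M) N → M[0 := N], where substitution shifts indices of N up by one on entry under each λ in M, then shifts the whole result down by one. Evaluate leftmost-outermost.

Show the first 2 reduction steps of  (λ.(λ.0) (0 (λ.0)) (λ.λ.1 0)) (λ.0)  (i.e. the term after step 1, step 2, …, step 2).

Answer: after 2 steps: (λ.0) (λ.0) (λ.λ.1 0)

Derivation:
  start: (λ.(λ.0) (0 (λ.0)) (λ.λ.1 0)) (λ.0)
  [1] (λ.0) ((λ.0) (λ.0)) (λ.λ.1 0)
  [2] (λ.0) (λ.0) (λ.λ.1 0)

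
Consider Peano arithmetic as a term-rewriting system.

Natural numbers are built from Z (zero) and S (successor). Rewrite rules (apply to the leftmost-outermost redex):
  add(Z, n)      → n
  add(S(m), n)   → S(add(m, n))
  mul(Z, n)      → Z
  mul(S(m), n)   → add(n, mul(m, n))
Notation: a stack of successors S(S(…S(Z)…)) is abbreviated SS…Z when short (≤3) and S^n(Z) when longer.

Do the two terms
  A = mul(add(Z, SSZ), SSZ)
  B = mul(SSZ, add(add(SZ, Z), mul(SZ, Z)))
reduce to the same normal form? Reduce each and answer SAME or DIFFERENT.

Answer: DIFFERENT — A ⇓ S^4(Z), B ⇓ SSZ

Derivation:
Term A:
  start: mul(add(Z, SSZ), SSZ)
  step 1: mul(SSZ, SSZ)
  step 2: add(SSZ, mul(SZ, SSZ))
  step 3: S(add(SZ, mul(SZ, SSZ)))
  step 4: S(S(add(Z, mul(SZ, SSZ))))
  step 5: S(S(mul(SZ, SSZ)))
  step 6: S(S(add(SSZ, mul(Z, SSZ))))
  step 7: S(S(S(add(SZ, mul(Z, SSZ)))))
  step 8: S(S(S(S(add(Z, mul(Z, SSZ))))))
  step 9: S(S(S(S(mul(Z, SSZ)))))
  step 10: S^4(Z)

Term B:
  start: mul(SSZ, add(add(SZ, Z), mul(SZ, Z)))
  step 1: add(add(add(SZ, Z), mul(SZ, Z)), mul(SZ, add(add(SZ, Z), mul(SZ, Z))))
  step 2: add(add(S(add(Z, Z)), mul(SZ, Z)), mul(SZ, add(add(SZ, Z), mul(SZ, Z))))
  step 3: add(S(add(add(Z, Z), mul(SZ, Z))), mul(SZ, add(add(SZ, Z), mul(SZ, Z))))
  step 4: S(add(add(add(Z, Z), mul(SZ, Z)), mul(SZ, add(add(SZ, Z), mul(SZ, Z)))))
  step 5: S(add(add(Z, mul(SZ, Z)), mul(SZ, add(add(SZ, Z), mul(SZ, Z)))))
  step 6: S(add(mul(SZ, Z), mul(SZ, add(add(SZ, Z), mul(SZ, Z)))))
  step 7: S(add(add(Z, mul(Z, Z)), mul(SZ, add(add(SZ, Z), mul(SZ, Z)))))
  step 8: S(add(mul(Z, Z), mul(SZ, add(add(SZ, Z), mul(SZ, Z)))))
  step 9: S(add(Z, mul(SZ, add(add(SZ, Z), mul(SZ, Z)))))
  step 10: S(mul(SZ, add(add(SZ, Z), mul(SZ, Z))))
  step 11: S(add(add(add(SZ, Z), mul(SZ, Z)), mul(Z, add(add(SZ, Z), mul(SZ, Z)))))
  step 12: S(add(add(S(add(Z, Z)), mul(SZ, Z)), mul(Z, add(add(SZ, Z), mul(SZ, Z)))))
  step 13: S(add(S(add(add(Z, Z), mul(SZ, Z))), mul(Z, add(add(SZ, Z), mul(SZ, Z)))))
  step 14: S(S(add(add(add(Z, Z), mul(SZ, Z)), mul(Z, add(add(SZ, Z), mul(SZ, Z))))))
  step 15: S(S(add(add(Z, mul(SZ, Z)), mul(Z, add(add(SZ, Z), mul(SZ, Z))))))
  step 16: S(S(add(mul(SZ, Z), mul(Z, add(add(SZ, Z), mul(SZ, Z))))))
  step 17: S(S(add(add(Z, mul(Z, Z)), mul(Z, add(add(SZ, Z), mul(SZ, Z))))))
  step 18: S(S(add(mul(Z, Z), mul(Z, add(add(SZ, Z), mul(SZ, Z))))))
  step 19: S(S(add(Z, mul(Z, add(add(SZ, Z), mul(SZ, Z))))))
  step 20: S(S(mul(Z, add(add(SZ, Z), mul(SZ, Z)))))
  step 21: SSZ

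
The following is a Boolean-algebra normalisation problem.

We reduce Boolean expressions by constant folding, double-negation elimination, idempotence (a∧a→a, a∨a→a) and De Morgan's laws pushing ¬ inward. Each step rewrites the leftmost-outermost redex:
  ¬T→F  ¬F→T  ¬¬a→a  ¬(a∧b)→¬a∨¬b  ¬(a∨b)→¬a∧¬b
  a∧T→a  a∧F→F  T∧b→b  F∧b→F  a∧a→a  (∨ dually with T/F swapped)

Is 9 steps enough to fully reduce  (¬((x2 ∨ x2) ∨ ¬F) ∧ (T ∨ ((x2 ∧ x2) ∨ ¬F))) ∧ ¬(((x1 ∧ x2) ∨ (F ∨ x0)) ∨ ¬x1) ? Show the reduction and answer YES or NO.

  start: (¬((x2 ∨ x2) ∨ ¬F) ∧ (T ∨ ((x2 ∧ x2) ∨ ¬F))) ∧ ¬(((x1 ∧ x2) ∨ (F ∨ x0)) ∨ ¬x1)
  step 1: ((¬(x2 ∨ x2) ∧ ¬¬F) ∧ (T ∨ ((x2 ∧ x2) ∨ ¬F))) ∧ ¬(((x1 ∧ x2) ∨ (F ∨ x0)) ∨ ¬x1)
  step 2: (((¬x2 ∧ ¬x2) ∧ ¬¬F) ∧ (T ∨ ((x2 ∧ x2) ∨ ¬F))) ∧ ¬(((x1 ∧ x2) ∨ (F ∨ x0)) ∨ ¬x1)
  step 3: ((¬x2 ∧ ¬¬F) ∧ (T ∨ ((x2 ∧ x2) ∨ ¬F))) ∧ ¬(((x1 ∧ x2) ∨ (F ∨ x0)) ∨ ¬x1)
  step 4: ((¬x2 ∧ F) ∧ (T ∨ ((x2 ∧ x2) ∨ ¬F))) ∧ ¬(((x1 ∧ x2) ∨ (F ∨ x0)) ∨ ¬x1)
  step 5: (F ∧ (T ∨ ((x2 ∧ x2) ∨ ¬F))) ∧ ¬(((x1 ∧ x2) ∨ (F ∨ x0)) ∨ ¬x1)
  step 6: F ∧ ¬(((x1 ∧ x2) ∨ (F ∨ x0)) ∨ ¬x1)
  step 7: F

Answer: YES — reaches normal form F in 7 ≤ 9 steps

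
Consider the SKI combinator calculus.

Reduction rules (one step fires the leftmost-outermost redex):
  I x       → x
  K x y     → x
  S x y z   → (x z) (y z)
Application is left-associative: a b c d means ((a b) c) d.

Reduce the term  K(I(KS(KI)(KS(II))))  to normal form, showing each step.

Answer: normal form = K(SS)  (in 3 steps)

Reduction:
  start: K(I(KS(KI)(KS(II))))
  step 1: K(KS(KI)(KS(II)))
  step 2: K(S(KS(II)))
  step 3: K(SS)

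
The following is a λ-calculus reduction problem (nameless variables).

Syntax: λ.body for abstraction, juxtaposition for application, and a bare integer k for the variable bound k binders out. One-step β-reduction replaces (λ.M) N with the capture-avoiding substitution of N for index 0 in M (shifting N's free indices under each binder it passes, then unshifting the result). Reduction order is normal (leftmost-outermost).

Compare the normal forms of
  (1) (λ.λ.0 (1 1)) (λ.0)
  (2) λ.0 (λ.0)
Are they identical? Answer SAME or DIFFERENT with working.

Answer: SAME — A ⇓ λ.0 (λ.0), B ⇓ λ.0 (λ.0)

Working:
Term A:
  start: (λ.λ.0 (1 1)) (λ.0)
  [1] λ.0 ((λ.0) (λ.0))
  [2] λ.0 (λ.0)

Term B:
  start: λ.0 (λ.0)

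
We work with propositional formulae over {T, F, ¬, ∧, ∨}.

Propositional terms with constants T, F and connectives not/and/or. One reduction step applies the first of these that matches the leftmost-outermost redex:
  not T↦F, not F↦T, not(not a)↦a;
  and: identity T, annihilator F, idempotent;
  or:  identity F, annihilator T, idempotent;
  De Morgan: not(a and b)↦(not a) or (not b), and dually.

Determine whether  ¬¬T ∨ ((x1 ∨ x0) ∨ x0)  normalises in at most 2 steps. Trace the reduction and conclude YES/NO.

Answer: YES — reaches normal form T in 2 ≤ 2 steps

Working:
  start: ¬¬T ∨ ((x1 ∨ x0) ∨ x0)
  →1  T ∨ ((x1 ∨ x0) ∨ x0)
  →2  T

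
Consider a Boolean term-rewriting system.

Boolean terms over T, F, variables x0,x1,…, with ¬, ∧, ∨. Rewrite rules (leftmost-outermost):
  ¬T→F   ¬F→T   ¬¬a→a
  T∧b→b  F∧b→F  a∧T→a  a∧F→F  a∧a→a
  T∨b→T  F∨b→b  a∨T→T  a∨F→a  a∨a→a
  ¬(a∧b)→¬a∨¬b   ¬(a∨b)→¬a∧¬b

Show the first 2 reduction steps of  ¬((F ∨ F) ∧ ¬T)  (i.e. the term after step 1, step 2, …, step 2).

  start: ¬((F ∨ F) ∧ ¬T)
  →1  ¬(F ∨ F) ∨ ¬¬T
  →2  (¬F ∧ ¬F) ∨ ¬¬T

Answer: after 2 steps: (¬F ∧ ¬F) ∨ ¬¬T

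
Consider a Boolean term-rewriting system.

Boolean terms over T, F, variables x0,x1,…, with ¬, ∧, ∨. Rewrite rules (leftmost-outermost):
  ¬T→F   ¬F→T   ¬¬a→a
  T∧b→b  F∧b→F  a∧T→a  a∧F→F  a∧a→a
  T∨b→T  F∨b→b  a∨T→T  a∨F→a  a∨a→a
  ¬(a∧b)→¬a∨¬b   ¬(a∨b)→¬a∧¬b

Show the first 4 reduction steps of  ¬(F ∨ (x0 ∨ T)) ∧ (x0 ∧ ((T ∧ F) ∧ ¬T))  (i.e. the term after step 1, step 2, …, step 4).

Answer: after 4 steps: (¬x0 ∧ ¬T) ∧ (x0 ∧ ((T ∧ F) ∧ ¬T))

Working:
  start: ¬(F ∨ (x0 ∨ T)) ∧ (x0 ∧ ((T ∧ F) ∧ ¬T))
  [1] (¬F ∧ ¬(x0 ∨ T)) ∧ (x0 ∧ ((T ∧ F) ∧ ¬T))
  [2] (T ∧ ¬(x0 ∨ T)) ∧ (x0 ∧ ((T ∧ F) ∧ ¬T))
  [3] ¬(x0 ∨ T) ∧ (x0 ∧ ((T ∧ F) ∧ ¬T))
  [4] (¬x0 ∧ ¬T) ∧ (x0 ∧ ((T ∧ F) ∧ ¬T))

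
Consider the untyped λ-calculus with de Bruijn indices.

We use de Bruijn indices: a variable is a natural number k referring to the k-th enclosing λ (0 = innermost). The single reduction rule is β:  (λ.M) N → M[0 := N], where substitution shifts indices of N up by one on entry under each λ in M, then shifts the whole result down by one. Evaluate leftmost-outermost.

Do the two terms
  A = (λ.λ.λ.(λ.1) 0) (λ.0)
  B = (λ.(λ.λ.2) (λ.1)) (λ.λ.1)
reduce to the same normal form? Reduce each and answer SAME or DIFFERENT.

Answer: DIFFERENT — A ⇓ λ.λ.0, B ⇓ λ.λ.λ.1

Derivation:
Term A:
  start: (λ.λ.λ.(λ.1) 0) (λ.0)
  [1] λ.λ.(λ.1) 0
  [2] λ.λ.0

Term B:
  start: (λ.(λ.λ.2) (λ.1)) (λ.λ.1)
  [1] (λ.λ.λ.λ.1) (λ.λ.λ.1)
  [2] λ.λ.λ.1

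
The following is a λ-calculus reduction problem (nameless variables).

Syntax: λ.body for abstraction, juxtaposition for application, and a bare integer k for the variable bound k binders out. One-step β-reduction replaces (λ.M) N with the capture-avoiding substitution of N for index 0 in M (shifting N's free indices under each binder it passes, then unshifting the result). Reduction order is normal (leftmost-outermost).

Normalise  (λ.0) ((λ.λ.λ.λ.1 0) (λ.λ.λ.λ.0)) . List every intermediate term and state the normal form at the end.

  start: (λ.0) ((λ.λ.λ.λ.1 0) (λ.λ.λ.λ.0))
  →1  (λ.λ.λ.λ.1 0) (λ.λ.λ.λ.0)
  →2  λ.λ.λ.1 0

Answer: normal form = λ.λ.λ.1 0  (in 2 steps)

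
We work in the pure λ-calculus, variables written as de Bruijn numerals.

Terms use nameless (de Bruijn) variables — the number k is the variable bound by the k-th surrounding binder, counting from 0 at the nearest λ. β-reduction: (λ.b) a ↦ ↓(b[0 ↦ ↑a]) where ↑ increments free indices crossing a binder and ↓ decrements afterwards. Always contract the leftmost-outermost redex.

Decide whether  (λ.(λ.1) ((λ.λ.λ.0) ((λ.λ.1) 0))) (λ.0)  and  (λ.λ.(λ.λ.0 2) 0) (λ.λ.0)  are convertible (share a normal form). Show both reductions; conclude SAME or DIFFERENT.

Term A:
  start: (λ.(λ.1) ((λ.λ.λ.0) ((λ.λ.1) 0))) (λ.0)
  [1] (λ.λ.0) ((λ.λ.λ.0) ((λ.λ.1) (λ.0)))
  [2] λ.0

Term B:
  start: (λ.λ.(λ.λ.0 2) 0) (λ.λ.0)
  [1] λ.(λ.λ.0 2) 0
  [2] λ.λ.0 1

Answer: DIFFERENT — A ⇓ λ.0, B ⇓ λ.λ.0 1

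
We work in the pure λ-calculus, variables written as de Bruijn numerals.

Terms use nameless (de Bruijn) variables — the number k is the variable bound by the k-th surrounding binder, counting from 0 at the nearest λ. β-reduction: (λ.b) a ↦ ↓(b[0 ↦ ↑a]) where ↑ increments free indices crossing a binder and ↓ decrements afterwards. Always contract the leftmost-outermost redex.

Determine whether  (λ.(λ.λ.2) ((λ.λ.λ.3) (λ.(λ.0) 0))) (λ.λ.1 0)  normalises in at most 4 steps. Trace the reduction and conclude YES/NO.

Answer: YES — reaches normal form λ.λ.λ.1 0 in 2 ≤ 4 steps

Reduction:
  start: (λ.(λ.λ.2) ((λ.λ.λ.3) (λ.(λ.0) 0))) (λ.λ.1 0)
  [1] (λ.λ.λ.λ.1 0) ((λ.λ.λ.λ.λ.1 0) (λ.(λ.0) 0))
  [2] λ.λ.λ.1 0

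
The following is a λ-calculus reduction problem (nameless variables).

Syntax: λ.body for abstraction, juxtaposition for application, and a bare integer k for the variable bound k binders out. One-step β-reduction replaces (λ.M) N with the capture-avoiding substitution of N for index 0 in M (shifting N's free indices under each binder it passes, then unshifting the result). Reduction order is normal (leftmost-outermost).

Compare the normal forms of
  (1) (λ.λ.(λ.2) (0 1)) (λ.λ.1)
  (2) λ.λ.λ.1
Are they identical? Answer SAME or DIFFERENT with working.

Term A:
  start: (λ.λ.(λ.2) (0 1)) (λ.λ.1)
  step 1: λ.(λ.λ.λ.1) (0 (λ.λ.1))
  step 2: λ.λ.λ.1

Term B:
  start: λ.λ.λ.1

Answer: SAME — A ⇓ λ.λ.λ.1, B ⇓ λ.λ.λ.1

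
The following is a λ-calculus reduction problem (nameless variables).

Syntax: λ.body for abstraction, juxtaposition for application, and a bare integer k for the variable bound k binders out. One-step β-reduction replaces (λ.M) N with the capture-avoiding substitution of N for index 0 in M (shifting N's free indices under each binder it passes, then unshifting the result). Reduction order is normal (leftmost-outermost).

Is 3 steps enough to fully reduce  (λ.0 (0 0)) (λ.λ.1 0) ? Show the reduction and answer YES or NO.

  start: (λ.0 (0 0)) (λ.λ.1 0)
  →1  (λ.λ.1 0) ((λ.λ.1 0) (λ.λ.1 0))
  →2  λ.(λ.λ.1 0) (λ.λ.1 0) 0
  →3  λ.(λ.(λ.λ.1 0) 0) 0

Answer: NO — after 3 steps the term is λ.(λ.(λ.λ.1 0) 0) 0, not yet normal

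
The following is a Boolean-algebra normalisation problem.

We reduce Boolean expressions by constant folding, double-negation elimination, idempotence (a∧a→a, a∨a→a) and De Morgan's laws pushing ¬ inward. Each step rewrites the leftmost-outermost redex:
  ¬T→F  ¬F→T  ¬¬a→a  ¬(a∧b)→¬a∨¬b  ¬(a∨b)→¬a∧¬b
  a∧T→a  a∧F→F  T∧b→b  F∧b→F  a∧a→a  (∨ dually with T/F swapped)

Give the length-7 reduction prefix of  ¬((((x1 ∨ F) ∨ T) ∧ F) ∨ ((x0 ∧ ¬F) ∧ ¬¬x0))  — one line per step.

Answer: after 7 steps: ((¬x1 ∧ F) ∨ ¬F) ∧ ¬((x0 ∧ ¬F) ∧ ¬¬x0)

Derivation:
  start: ¬((((x1 ∨ F) ∨ T) ∧ F) ∨ ((x0 ∧ ¬F) ∧ ¬¬x0))
  step 1: ¬(((x1 ∨ F) ∨ T) ∧ F) ∧ ¬((x0 ∧ ¬F) ∧ ¬¬x0)
  step 2: (¬((x1 ∨ F) ∨ T) ∨ ¬F) ∧ ¬((x0 ∧ ¬F) ∧ ¬¬x0)
  step 3: ((¬(x1 ∨ F) ∧ ¬T) ∨ ¬F) ∧ ¬((x0 ∧ ¬F) ∧ ¬¬x0)
  step 4: (((¬x1 ∧ ¬F) ∧ ¬T) ∨ ¬F) ∧ ¬((x0 ∧ ¬F) ∧ ¬¬x0)
  step 5: (((¬x1 ∧ T) ∧ ¬T) ∨ ¬F) ∧ ¬((x0 ∧ ¬F) ∧ ¬¬x0)
  step 6: ((¬x1 ∧ ¬T) ∨ ¬F) ∧ ¬((x0 ∧ ¬F) ∧ ¬¬x0)
  step 7: ((¬x1 ∧ F) ∨ ¬F) ∧ ¬((x0 ∧ ¬F) ∧ ¬¬x0)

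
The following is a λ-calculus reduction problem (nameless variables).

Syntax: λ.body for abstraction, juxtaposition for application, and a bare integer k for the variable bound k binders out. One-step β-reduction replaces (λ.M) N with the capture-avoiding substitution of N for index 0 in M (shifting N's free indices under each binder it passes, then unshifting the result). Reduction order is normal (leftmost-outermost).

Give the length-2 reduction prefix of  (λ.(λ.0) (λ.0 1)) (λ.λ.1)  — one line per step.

  start: (λ.(λ.0) (λ.0 1)) (λ.λ.1)
  →1  (λ.0) (λ.0 (λ.λ.1))
  →2  λ.0 (λ.λ.1)

Answer: after 2 steps: λ.0 (λ.λ.1)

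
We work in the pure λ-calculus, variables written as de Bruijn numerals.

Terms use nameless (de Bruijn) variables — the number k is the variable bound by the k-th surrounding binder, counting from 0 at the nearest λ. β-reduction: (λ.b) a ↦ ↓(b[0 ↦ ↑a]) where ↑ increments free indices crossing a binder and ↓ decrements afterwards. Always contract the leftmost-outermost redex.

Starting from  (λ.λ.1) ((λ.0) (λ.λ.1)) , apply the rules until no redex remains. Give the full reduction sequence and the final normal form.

  start: (λ.λ.1) ((λ.0) (λ.λ.1))
  →1  λ.(λ.0) (λ.λ.1)
  →2  λ.λ.λ.1

Answer: normal form = λ.λ.λ.1  (in 2 steps)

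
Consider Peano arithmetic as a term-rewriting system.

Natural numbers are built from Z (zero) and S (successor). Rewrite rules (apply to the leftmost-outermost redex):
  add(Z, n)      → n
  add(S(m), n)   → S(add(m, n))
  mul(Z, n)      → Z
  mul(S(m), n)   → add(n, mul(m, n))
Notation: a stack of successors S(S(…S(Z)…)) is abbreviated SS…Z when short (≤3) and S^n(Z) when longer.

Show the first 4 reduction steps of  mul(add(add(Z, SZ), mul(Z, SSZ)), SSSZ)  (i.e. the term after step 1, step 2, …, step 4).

  start: mul(add(add(Z, SZ), mul(Z, SSZ)), SSSZ)
  →1  mul(add(SZ, mul(Z, SSZ)), SSSZ)
  →2  mul(S(add(Z, mul(Z, SSZ))), SSSZ)
  →3  add(SSSZ, mul(add(Z, mul(Z, SSZ)), SSSZ))
  →4  S(add(SSZ, mul(add(Z, mul(Z, SSZ)), SSSZ)))

Answer: after 4 steps: S(add(SSZ, mul(add(Z, mul(Z, SSZ)), SSSZ)))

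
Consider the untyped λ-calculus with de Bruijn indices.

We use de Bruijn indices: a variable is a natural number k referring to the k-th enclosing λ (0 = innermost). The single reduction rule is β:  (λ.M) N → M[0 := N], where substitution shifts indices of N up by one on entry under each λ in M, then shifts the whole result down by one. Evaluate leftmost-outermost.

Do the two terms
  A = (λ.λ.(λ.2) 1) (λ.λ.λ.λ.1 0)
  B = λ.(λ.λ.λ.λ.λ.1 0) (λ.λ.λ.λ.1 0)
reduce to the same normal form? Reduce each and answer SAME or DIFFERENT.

Term A:
  start: (λ.λ.(λ.2) 1) (λ.λ.λ.λ.1 0)
  →1  λ.(λ.λ.λ.λ.λ.1 0) (λ.λ.λ.λ.1 0)
  →2  λ.λ.λ.λ.λ.1 0

Term B:
  start: λ.(λ.λ.λ.λ.λ.1 0) (λ.λ.λ.λ.1 0)
  →1  λ.λ.λ.λ.λ.1 0

Answer: SAME — A ⇓ λ.λ.λ.λ.λ.1 0, B ⇓ λ.λ.λ.λ.λ.1 0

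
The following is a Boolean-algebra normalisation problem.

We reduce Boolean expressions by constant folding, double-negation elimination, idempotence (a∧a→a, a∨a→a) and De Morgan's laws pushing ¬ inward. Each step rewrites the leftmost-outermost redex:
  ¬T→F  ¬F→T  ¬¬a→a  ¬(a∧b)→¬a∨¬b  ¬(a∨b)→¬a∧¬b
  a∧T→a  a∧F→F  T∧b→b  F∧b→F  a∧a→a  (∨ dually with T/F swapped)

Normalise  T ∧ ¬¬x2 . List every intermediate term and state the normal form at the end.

Answer: normal form = x2  (in 2 steps)

Derivation:
  start: T ∧ ¬¬x2
  step 1: ¬¬x2
  step 2: x2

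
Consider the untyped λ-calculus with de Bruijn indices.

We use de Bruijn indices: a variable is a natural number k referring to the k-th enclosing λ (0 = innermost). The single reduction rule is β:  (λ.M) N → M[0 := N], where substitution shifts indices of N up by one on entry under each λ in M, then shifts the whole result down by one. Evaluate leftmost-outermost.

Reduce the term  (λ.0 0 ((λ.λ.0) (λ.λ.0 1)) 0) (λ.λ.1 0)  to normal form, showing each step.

  start: (λ.0 0 ((λ.λ.0) (λ.λ.0 1)) 0) (λ.λ.1 0)
  →1  (λ.λ.1 0) (λ.λ.1 0) ((λ.λ.0) (λ.λ.0 1)) (λ.λ.1 0)
  →2  (λ.(λ.λ.1 0) 0) ((λ.λ.0) (λ.λ.0 1)) (λ.λ.1 0)
  →3  (λ.λ.1 0) ((λ.λ.0) (λ.λ.0 1)) (λ.λ.1 0)
  →4  (λ.(λ.λ.0) (λ.λ.0 1) 0) (λ.λ.1 0)
  →5  (λ.λ.0) (λ.λ.0 1) (λ.λ.1 0)
  →6  (λ.0) (λ.λ.1 0)
  →7  λ.λ.1 0

Answer: normal form = λ.λ.1 0  (in 7 steps)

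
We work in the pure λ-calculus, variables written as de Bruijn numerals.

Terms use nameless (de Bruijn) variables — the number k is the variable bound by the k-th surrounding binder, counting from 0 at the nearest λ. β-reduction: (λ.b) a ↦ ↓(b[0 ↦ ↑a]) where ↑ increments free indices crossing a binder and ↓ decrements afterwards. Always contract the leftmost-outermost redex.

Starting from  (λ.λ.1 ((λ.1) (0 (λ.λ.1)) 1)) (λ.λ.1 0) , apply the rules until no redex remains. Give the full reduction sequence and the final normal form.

Answer: normal form = λ.λ.1 (λ.λ.1 0) 0  (in 3 steps)

Working:
  start: (λ.λ.1 ((λ.1) (0 (λ.λ.1)) 1)) (λ.λ.1 0)
  →1  λ.(λ.λ.1 0) ((λ.1) (0 (λ.λ.1)) (λ.λ.1 0))
  →2  λ.λ.(λ.2) (1 (λ.λ.1)) (λ.λ.1 0) 0
  →3  λ.λ.1 (λ.λ.1 0) 0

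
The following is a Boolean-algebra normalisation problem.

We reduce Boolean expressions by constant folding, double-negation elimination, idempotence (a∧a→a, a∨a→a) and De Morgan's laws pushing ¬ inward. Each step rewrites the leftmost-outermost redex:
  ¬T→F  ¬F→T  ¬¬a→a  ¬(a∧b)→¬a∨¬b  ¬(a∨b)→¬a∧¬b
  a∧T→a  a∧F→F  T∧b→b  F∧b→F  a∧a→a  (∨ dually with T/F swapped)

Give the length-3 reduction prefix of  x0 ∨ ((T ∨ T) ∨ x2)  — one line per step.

  start: x0 ∨ ((T ∨ T) ∨ x2)
  →1  x0 ∨ (T ∨ x2)
  →2  x0 ∨ T
  →3  T

Answer: after 3 steps: T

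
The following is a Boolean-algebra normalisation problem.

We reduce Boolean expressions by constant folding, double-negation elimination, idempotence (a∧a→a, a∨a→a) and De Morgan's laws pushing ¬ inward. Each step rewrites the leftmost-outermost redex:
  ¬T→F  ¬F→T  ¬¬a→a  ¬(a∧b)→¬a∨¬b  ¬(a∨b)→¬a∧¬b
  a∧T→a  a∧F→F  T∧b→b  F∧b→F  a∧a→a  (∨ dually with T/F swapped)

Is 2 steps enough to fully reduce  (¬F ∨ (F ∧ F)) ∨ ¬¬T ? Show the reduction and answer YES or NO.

  start: (¬F ∨ (F ∧ F)) ∨ ¬¬T
  step 1: (T ∨ (F ∧ F)) ∨ ¬¬T
  step 2: T ∨ ¬¬T

Answer: NO — after 2 steps the term is T ∨ ¬¬T, not yet normal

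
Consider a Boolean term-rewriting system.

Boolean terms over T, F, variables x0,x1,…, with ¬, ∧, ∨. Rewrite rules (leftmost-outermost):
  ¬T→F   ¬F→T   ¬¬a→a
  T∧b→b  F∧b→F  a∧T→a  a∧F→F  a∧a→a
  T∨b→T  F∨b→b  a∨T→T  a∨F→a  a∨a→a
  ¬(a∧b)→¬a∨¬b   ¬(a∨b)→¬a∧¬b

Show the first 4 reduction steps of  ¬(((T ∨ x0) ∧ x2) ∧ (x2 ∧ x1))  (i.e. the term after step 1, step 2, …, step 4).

  start: ¬(((T ∨ x0) ∧ x2) ∧ (x2 ∧ x1))
  [1] ¬((T ∨ x0) ∧ x2) ∨ ¬(x2 ∧ x1)
  [2] (¬(T ∨ x0) ∨ ¬x2) ∨ ¬(x2 ∧ x1)
  [3] ((¬T ∧ ¬x0) ∨ ¬x2) ∨ ¬(x2 ∧ x1)
  [4] ((F ∧ ¬x0) ∨ ¬x2) ∨ ¬(x2 ∧ x1)

Answer: after 4 steps: ((F ∧ ¬x0) ∨ ¬x2) ∨ ¬(x2 ∧ x1)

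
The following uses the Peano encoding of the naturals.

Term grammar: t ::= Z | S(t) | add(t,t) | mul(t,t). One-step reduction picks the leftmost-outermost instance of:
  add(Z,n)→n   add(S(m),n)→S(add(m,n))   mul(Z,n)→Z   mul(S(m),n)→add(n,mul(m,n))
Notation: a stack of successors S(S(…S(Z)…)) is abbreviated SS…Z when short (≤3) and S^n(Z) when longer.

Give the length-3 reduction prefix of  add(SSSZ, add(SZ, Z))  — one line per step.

  start: add(SSSZ, add(SZ, Z))
  [1] S(add(SSZ, add(SZ, Z)))
  [2] S(S(add(SZ, add(SZ, Z))))
  [3] S(S(S(add(Z, add(SZ, Z)))))

Answer: after 3 steps: S(S(S(add(Z, add(SZ, Z)))))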